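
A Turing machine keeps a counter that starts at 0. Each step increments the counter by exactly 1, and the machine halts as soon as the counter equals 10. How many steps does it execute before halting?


Counter starts at 0. Counting sequence:
  Step 1: counter = 1
  Step 2: counter = 2
  Step 3: counter = 3
  Step 4: counter = 4
  Step 5: counter = 5
  Step 6: counter = 6
  ...
  Step 10: counter = 10
Counter reached 10 -> halt
Total steps = 10

10


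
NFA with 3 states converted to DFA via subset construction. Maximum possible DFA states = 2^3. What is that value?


NFA has 3 states
Subset construction: each DFA state = subset of NFA states
Maximum subsets = 2^3
2^3 = 8

8


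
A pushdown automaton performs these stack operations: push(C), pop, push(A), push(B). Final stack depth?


Tracing stack operations:
  push(C) -> stack = [C], depth=1
  pop -> removed C, stack = [], depth=0
  push(A) -> stack = [A], depth=1
  push(B) -> stack = [A,B], depth=2
Final depth = 2

2


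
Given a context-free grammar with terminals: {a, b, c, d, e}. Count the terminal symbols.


Terminal symbols: a, b, c, d, e
Counting each: a (#1), b (#2), c (#3), d (#4), e (#5)
Total = 5

5


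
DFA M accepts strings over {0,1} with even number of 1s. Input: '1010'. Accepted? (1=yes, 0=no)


DFA has 2 states: q_even (start, accept=yes) and q_odd
Processing string '1010' character by character:
  Position 0: read '1', 1-count=1 -> q_odd
  Position 1: read '0', 1-count=1 -> q_odd (no change)
  Position 2: read '1', 1-count=2 -> q_even
  Position 3: read '0', 1-count=2 -> q_even (no change)
Final state: q_even, total 1s = 2 (even); the DFA requires an even count -> accept

1


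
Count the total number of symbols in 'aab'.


String: 'aab'
Counting characters:
  'a' appears 2 time(s)
  'b' appears 1 time(s)
Total length = 2 + 1 = 3

3


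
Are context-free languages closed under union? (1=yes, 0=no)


CFL closure properties:
  Closed under: union, concatenation, Kleene star
  NOT closed under: intersection, complement
Operation 'union' is in closed list -> Yes (closed)

1


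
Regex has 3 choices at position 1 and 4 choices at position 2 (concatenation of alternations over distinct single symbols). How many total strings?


First group: 3 alternatives
Second group: 4 alternatives
Concatenation: each choice from group 1 pairs with each from group 2
Total = 3 x 4 = 12

12


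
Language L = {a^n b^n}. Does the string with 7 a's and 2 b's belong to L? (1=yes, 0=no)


Language requires equal numbers of a's and b's
PDA pushes for each 'a', pops for each 'b'
Number of a's = 7
Number of b's = 2
7 != 2 -> Reject

0


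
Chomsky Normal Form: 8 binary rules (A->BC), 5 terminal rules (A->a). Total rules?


CNF allows two rule forms:
  A -> BC (binary): 8 rules
  A -> a (terminal): 5 rules
Total = 8 + 5 = 13

13


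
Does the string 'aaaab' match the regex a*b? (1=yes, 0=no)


Pattern: a*b
String: 'aaaab'
Pattern requires: zero or more 'a's followed by exactly one 'b'
Found 4 leading 'a's
Remaining: 'b'
Remaining is exactly 'b' -> match
Result: 1

1


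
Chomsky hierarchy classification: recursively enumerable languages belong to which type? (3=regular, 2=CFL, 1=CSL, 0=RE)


Chomsky hierarchy levels:
  Type 3: Regular (DFA/NFA/regex)
  Type 2: Context-free (PDA)
  Type 1: Context-sensitive
  Type 0: Recursively enumerable (TM)
'recursively enumerable' corresponds to Type 0

0


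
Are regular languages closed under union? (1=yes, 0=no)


Regular languages are closed under:
- Union (DFA product construction)
- Intersection (DFA product construction)
- Complement (swap accept/reject states)
- Concatenation (NFA construction)
- Kleene star (NFA construction)
union is in this list
Therefore: closed

1


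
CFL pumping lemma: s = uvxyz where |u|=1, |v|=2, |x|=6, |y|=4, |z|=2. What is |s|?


|s| = |u| + |v| + |x| + |y| + |z|
= 1 + 2 + 6 + 4 + 2
= 3 + 6 + 6
= 9 + 6
= 15

15


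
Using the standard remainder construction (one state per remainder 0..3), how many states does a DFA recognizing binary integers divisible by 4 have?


Divisibility by 4 is tracked via the remainder mod 4: 0, 1, ..., 3
The construction assigns one state to each remainder
Number of remainders = 4

4


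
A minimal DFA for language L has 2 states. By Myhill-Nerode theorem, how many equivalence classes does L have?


Myhill-Nerode theorem:
Number of equivalence classes = number of states in minimal DFA
Minimal DFA states = 2
Therefore equivalence classes = 2

2


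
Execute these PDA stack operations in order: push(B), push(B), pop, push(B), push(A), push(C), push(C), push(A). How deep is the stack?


Tracing stack operations:
  push(B) -> stack = [B], depth=1
  push(B) -> stack = [B,B], depth=2
  pop -> removed B, stack = [B], depth=1
  push(B) -> stack = [B,B], depth=2
  push(A) -> stack = [B,B,A], depth=3
  push(C) -> stack = [B,B,A,C], depth=4
  push(C) -> stack = [B,B,A,C,C], depth=5
  push(A) -> stack = [B,B,A,C,C,A], depth=6
Final depth = 6

6


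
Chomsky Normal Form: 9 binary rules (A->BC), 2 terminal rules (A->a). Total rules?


CNF allows two rule forms:
  A -> BC (binary): 9 rules
  A -> a (terminal): 2 rules
Total = 9 + 2 = 11

11


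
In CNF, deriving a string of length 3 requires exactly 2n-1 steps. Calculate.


Chomsky Normal Form derivation:
String length n = 3
Each step either:
  - Splits a nonterminal into two (n-1 such steps)
  - Converts a nonterminal to terminal (n such steps)
Total = (n-1) + n = 2n - 1
= 2(3) - 1
= 6 - 1
= 5

5


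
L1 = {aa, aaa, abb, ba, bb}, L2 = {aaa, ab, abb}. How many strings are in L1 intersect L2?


L1 = {aa, aaa, abb, ba, bb}
L2 = {aaa, ab, abb}
Checking each string in L1 against L2:
  'aa': in L2? No
  'aaa': in L2? Yes
  'abb': in L2? Yes
  'ba': in L2? No
  'bb': in L2? No
Intersection = {aaa, abb}
|L1 ∩ L2| = 2

2


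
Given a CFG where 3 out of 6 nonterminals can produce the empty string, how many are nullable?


Nonterminals: {S, A, B, C, D, E}
A nonterminal is nullable if it can derive epsilon
Counting nullable nonterminals: 3
Total nullable = 3

3


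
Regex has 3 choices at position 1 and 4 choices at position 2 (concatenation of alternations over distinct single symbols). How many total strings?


First group: 3 alternatives
Second group: 4 alternatives
Concatenation: each choice from group 1 pairs with each from group 2
Total = 3 x 4 = 12

12


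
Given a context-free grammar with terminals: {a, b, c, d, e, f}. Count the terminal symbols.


Terminal symbols: a, b, c, d, e, f
Counting each: a (#1), b (#2), c (#3), d (#4), e (#5), f (#6)
Total = 6

6


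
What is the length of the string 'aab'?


String: 'aab'
Counting characters:
  'a' appears 2 time(s)
  'b' appears 1 time(s)
Total length = 2 + 1 = 3

3


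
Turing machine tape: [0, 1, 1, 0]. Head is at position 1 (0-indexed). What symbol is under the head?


Tape: [0, 1, 1, 0]
Positions: 0 1 2 3
Values:    0 1 1 0
Head at position 1
tape[1] = 1

1


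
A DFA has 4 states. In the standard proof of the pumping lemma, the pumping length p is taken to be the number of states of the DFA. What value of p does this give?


Pumping lemma for regular languages (standard proof):
Take p = |Q|, the number of DFA states.
Any string of length >= |Q| passes through |Q|+1 states while reading its first |Q| symbols,
so by pigeonhole some state repeats, giving the loop that can be pumped.
Here |Q| = 4
Therefore the proof uses p = 4

4


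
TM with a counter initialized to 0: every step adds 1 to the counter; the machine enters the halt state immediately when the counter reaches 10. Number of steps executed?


Counter starts at 0. Counting sequence:
  Step 1: counter = 1
  Step 2: counter = 2
  Step 3: counter = 3
  Step 4: counter = 4
  Step 5: counter = 5
  Step 6: counter = 6
  ...
  Step 10: counter = 10
Counter reached 10 -> halt
Total steps = 10

10


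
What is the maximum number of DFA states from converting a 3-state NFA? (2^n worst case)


NFA has 3 states
Subset construction: each DFA state = subset of NFA states
Maximum subsets = 2^3
2^3 = 8

8


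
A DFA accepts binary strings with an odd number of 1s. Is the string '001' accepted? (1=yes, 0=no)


DFA has 2 states: q_even (start, accept=no) and q_odd
Processing string '001' character by character:
  Position 0: read '0', 1-count=0 -> q_even (no change)
  Position 1: read '0', 1-count=0 -> q_even (no change)
  Position 2: read '1', 1-count=1 -> q_odd
Final state: q_odd, total 1s = 1 (odd); the DFA requires an odd count -> accept

1


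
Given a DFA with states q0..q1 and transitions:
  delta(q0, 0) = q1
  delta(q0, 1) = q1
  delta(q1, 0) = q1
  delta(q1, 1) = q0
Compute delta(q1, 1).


Looking up transition function:
delta(q1, 1) in the table
Row: q1, Column: 1
Result: q0

q0


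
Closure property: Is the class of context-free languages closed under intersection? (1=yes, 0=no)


CFL closure properties:
  Closed under: union, concatenation, Kleene star
  NOT closed under: intersection, complement
Operation 'intersection' is in not-closed list -> No (not closed)

0


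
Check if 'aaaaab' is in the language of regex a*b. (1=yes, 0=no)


Pattern: a*b
String: 'aaaaab'
Pattern requires: zero or more 'a's followed by exactly one 'b'
Found 5 leading 'a's
Remaining: 'b'
Remaining is exactly 'b' -> match
Result: 1

1


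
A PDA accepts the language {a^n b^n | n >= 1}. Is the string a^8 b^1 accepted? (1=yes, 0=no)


Language requires equal numbers of a's and b's
PDA pushes for each 'a', pops for each 'b'
Number of a's = 8
Number of b's = 1
8 != 1 -> Reject

0


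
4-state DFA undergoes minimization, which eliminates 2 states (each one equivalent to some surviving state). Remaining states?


Original DFA: 4 states
Redundant states removed: 2
Minimized states = original - removed
= 4 - 2
= 2

2


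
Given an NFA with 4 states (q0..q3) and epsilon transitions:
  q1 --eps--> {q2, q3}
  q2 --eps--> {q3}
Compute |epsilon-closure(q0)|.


Starting from q0
Initialize closure = {q0}
q0 has no outgoing epsilon transitions -> nothing to add
Final closure: {q0}
Size = 1

1


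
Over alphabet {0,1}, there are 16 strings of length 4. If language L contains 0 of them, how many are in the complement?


Alphabet: {0,1}
String length: 4
Total strings of length 4 = 2^4 = 16
Strings in L = 0
Complement = total - |L|
= 16 - 0
= 16

16


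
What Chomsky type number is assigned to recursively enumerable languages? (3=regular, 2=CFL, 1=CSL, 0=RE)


Chomsky hierarchy levels:
  Type 3: Regular (DFA/NFA/regex)
  Type 2: Context-free (PDA)
  Type 1: Context-sensitive
  Type 0: Recursively enumerable (TM)
'recursively enumerable' corresponds to Type 0

0


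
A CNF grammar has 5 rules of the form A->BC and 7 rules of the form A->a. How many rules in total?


CNF allows two rule forms:
  A -> BC (binary): 5 rules
  A -> a (terminal): 7 rules
Total = 5 + 7 = 12

12


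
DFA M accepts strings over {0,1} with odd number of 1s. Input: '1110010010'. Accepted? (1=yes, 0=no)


DFA has 2 states: q_even (start, accept=no) and q_odd
Processing string '1110010010' character by character:
  Position 0: read '1', 1-count=1 -> q_odd
  Position 1: read '1', 1-count=2 -> q_even
  Position 2: read '1', 1-count=3 -> q_odd
  Position 3: read '0', 1-count=3 -> q_odd (no change)
  Position 4: read '0', 1-count=3 -> q_odd (no change)
  Position 5: read '1', 1-count=4 -> q_even
  Position 6: read '0', 1-count=4 -> q_even (no change)
  Position 7: read '0', 1-count=4 -> q_even (no change)
  Position 8: read '1', 1-count=5 -> q_odd
  Position 9: read '0', 1-count=5 -> q_odd (no change)
Final state: q_odd, total 1s = 5 (odd); the DFA requires an odd count -> accept

1


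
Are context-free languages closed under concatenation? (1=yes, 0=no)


CFL closure properties:
  Closed under: union, concatenation, Kleene star
  NOT closed under: intersection, complement
Operation 'concatenation' is in closed list -> Yes (closed)

1


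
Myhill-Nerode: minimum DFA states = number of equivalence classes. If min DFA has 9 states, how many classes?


Myhill-Nerode theorem:
Number of equivalence classes = number of states in minimal DFA
Minimal DFA states = 9
Therefore equivalence classes = 9

9


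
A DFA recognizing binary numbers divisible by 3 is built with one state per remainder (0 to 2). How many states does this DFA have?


Divisibility by 3 is tracked via the remainder mod 3: 0, 1, ..., 2
The construction assigns one state to each remainder
Number of remainders = 3

3


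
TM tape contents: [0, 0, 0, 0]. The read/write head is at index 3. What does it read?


Tape: [0, 0, 0, 0]
Positions: 0 1 2 3
Values:    0 0 0 0
Head at position 3
tape[3] = 0

0


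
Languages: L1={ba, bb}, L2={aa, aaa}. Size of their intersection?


L1 = {ba, bb}
L2 = {aa, aaa}
Checking each string in L1 against L2:
  'ba': in L2? No
  'bb': in L2? No
Intersection = {}
|L1 ∩ L2| = 0

0


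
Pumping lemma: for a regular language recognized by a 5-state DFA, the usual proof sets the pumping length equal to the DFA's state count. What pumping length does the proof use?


Pumping lemma for regular languages (standard proof):
Take p = |Q|, the number of DFA states.
Any string of length >= |Q| passes through |Q|+1 states while reading its first |Q| symbols,
so by pigeonhole some state repeats, giving the loop that can be pumped.
Here |Q| = 5
Therefore the proof uses p = 5

5


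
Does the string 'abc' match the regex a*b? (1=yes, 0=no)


Pattern: a*b
String: 'abc'
Pattern requires: zero or more 'a's followed by exactly one 'b'
Found 1 leading 'a's
Remaining: 'bc'
Remaining is not 'b' -> no match
Result: 0

0


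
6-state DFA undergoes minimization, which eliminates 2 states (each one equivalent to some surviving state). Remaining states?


Original DFA: 6 states
Redundant states removed: 2
Minimized states = original - removed
= 6 - 2
= 4

4


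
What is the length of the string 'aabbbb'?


String: 'aabbbb'
Counting characters:
  'a' appears 2 time(s)
  'b' appears 4 time(s)
Total length = 2 + 4 = 6

6


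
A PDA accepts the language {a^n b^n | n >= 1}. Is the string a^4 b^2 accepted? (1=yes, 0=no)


Language requires equal numbers of a's and b's
PDA pushes for each 'a', pops for each 'b'
Number of a's = 4
Number of b's = 2
4 != 2 -> Reject

0


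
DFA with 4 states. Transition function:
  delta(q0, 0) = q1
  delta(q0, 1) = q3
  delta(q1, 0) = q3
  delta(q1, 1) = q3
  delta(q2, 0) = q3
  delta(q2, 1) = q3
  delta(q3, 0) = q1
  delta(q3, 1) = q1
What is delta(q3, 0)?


Looking up transition function:
delta(q3, 0) in the table
Row: q3, Column: 0
Result: q1

q1


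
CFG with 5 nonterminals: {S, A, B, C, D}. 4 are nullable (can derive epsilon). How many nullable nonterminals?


Nonterminals: {S, A, B, C, D}
A nonterminal is nullable if it can derive epsilon
Counting nullable nonterminals: 4
Total nullable = 4

4


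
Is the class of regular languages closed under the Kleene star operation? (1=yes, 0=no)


Regular languages are closed under:
- Union (DFA product construction)
- Intersection (DFA product construction)
- Complement (swap accept/reject states)
- Concatenation (NFA construction)
- Kleene star (NFA construction)
Kleene star is in this list
Therefore: closed

1


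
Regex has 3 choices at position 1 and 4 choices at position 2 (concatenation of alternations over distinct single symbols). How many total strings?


First group: 3 alternatives
Second group: 4 alternatives
Concatenation: each choice from group 1 pairs with each from group 2
Total = 3 x 4 = 12

12


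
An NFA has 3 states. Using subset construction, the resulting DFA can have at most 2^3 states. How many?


NFA has 3 states
Subset construction: each DFA state = subset of NFA states
Maximum subsets = 2^3
2^3 = 8

8


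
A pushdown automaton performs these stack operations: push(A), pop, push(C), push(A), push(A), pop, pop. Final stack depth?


Tracing stack operations:
  push(A) -> stack = [A], depth=1
  pop -> removed A, stack = [], depth=0
  push(C) -> stack = [C], depth=1
  push(A) -> stack = [C,A], depth=2
  push(A) -> stack = [C,A,A], depth=3
  pop -> removed A, stack = [C,A], depth=2
  pop -> removed A, stack = [C], depth=1
Final depth = 1

1


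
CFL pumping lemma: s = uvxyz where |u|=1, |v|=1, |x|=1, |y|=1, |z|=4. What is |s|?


|s| = |u| + |v| + |x| + |y| + |z|
= 1 + 1 + 1 + 1 + 4
= 2 + 1 + 5
= 3 + 5
= 8

8


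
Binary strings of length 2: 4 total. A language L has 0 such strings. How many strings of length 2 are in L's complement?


Alphabet: {0,1}
String length: 2
Total strings of length 2 = 2^2 = 4
Strings in L = 0
Complement = total - |L|
= 4 - 0
= 4

4


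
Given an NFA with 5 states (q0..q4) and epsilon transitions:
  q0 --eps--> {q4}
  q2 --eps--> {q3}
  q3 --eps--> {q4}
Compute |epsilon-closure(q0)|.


Starting from q0
Initialize closure = {q0}
Follow epsilon from q0 -> add q4
Final closure: {q0, q4}
Size = 2

2


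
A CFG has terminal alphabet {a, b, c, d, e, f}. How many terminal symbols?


Terminal symbols: a, b, c, d, e, f
Counting each: a (#1), b (#2), c (#3), d (#4), e (#5), f (#6)
Total = 6

6


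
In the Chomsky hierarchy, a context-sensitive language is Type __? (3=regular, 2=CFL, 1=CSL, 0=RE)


Chomsky hierarchy levels:
  Type 3: Regular (DFA/NFA/regex)
  Type 2: Context-free (PDA)
  Type 1: Context-sensitive
  Type 0: Recursively enumerable (TM)
'context-sensitive' corresponds to Type 1

1


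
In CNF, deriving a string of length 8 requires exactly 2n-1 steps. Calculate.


Chomsky Normal Form derivation:
String length n = 8
Each step either:
  - Splits a nonterminal into two (n-1 such steps)
  - Converts a nonterminal to terminal (n such steps)
Total = (n-1) + n = 2n - 1
= 2(8) - 1
= 16 - 1
= 15

15


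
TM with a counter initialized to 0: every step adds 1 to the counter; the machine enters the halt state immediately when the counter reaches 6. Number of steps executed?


Counter starts at 0. Counting sequence:
  Step 1: counter = 1
  Step 2: counter = 2
  Step 3: counter = 3
  Step 4: counter = 4
  Step 5: counter = 5
  Step 6: counter = 6
Counter reached 6 -> halt
Total steps = 6

6


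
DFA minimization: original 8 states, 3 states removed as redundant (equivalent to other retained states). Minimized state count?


Original DFA: 8 states
Redundant states removed: 3
Minimized states = original - removed
= 8 - 3
= 5

5


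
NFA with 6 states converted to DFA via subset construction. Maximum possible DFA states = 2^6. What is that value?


NFA has 6 states
Subset construction: each DFA state = subset of NFA states
Maximum subsets = 2^6
2^6 = 64

64


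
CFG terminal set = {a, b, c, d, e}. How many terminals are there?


Terminal symbols: a, b, c, d, e
Counting each: a (#1), b (#2), c (#3), d (#4), e (#5)
Total = 5

5


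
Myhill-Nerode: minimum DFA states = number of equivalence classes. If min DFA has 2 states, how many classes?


Myhill-Nerode theorem:
Number of equivalence classes = number of states in minimal DFA
Minimal DFA states = 2
Therefore equivalence classes = 2

2


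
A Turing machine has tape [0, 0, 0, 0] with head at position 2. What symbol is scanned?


Tape: [0, 0, 0, 0]
Positions: 0 1 2 3
Values:    0 0 0 0
Head at position 2
tape[2] = 0

0


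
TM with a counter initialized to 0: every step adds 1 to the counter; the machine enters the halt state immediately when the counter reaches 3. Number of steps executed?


Counter starts at 0. Counting sequence:
  Step 1: counter = 1
  Step 2: counter = 2
  Step 3: counter = 3
Counter reached 3 -> halt
Total steps = 3

3


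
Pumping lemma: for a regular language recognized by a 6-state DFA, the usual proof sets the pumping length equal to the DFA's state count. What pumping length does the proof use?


Pumping lemma for regular languages (standard proof):
Take p = |Q|, the number of DFA states.
Any string of length >= |Q| passes through |Q|+1 states while reading its first |Q| symbols,
so by pigeonhole some state repeats, giving the loop that can be pumped.
Here |Q| = 6
Therefore the proof uses p = 6

6


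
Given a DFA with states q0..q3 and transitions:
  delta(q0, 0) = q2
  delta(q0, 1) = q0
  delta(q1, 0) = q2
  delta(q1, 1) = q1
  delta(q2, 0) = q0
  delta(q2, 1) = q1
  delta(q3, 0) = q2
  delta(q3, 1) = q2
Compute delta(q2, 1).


Looking up transition function:
delta(q2, 1) in the table
Row: q2, Column: 1
Result: q1

q1


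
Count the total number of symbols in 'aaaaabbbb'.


String: 'aaaaabbbb'
Counting characters:
  'a' appears 5 time(s)
  'b' appears 4 time(s)
Total length = 5 + 4 = 9

9


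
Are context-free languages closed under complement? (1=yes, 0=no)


CFL closure properties:
  Closed under: union, concatenation, Kleene star
  NOT closed under: intersection, complement
Operation 'complement' is in not-closed list -> No (not closed)

0


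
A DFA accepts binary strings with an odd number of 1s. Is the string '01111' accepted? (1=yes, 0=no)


DFA has 2 states: q_even (start, accept=no) and q_odd
Processing string '01111' character by character:
  Position 0: read '0', 1-count=0 -> q_even (no change)
  Position 1: read '1', 1-count=1 -> q_odd
  Position 2: read '1', 1-count=2 -> q_even
  Position 3: read '1', 1-count=3 -> q_odd
  Position 4: read '1', 1-count=4 -> q_even
Final state: q_even, total 1s = 4 (even); the DFA requires an odd count -> reject

0


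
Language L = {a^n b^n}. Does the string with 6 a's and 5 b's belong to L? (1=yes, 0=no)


Language requires equal numbers of a's and b's
PDA pushes for each 'a', pops for each 'b'
Number of a's = 6
Number of b's = 5
6 != 5 -> Reject

0


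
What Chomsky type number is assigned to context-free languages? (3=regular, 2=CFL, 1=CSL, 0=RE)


Chomsky hierarchy levels:
  Type 3: Regular (DFA/NFA/regex)
  Type 2: Context-free (PDA)
  Type 1: Context-sensitive
  Type 0: Recursively enumerable (TM)
'context-free' corresponds to Type 2

2


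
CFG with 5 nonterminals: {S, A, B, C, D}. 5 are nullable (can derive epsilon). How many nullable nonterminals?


Nonterminals: {S, A, B, C, D}
A nonterminal is nullable if it can derive epsilon
Counting nullable nonterminals: 5
Total nullable = 5

5


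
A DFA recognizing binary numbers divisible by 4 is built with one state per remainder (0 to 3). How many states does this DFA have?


Divisibility by 4 is tracked via the remainder mod 4: 0, 1, ..., 3
The construction assigns one state to each remainder
Number of remainders = 4

4


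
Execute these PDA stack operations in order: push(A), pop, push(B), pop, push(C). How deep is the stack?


Tracing stack operations:
  push(A) -> stack = [A], depth=1
  pop -> removed A, stack = [], depth=0
  push(B) -> stack = [B], depth=1
  pop -> removed B, stack = [], depth=0
  push(C) -> stack = [C], depth=1
Final depth = 1

1


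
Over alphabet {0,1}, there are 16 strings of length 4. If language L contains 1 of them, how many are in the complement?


Alphabet: {0,1}
String length: 4
Total strings of length 4 = 2^4 = 16
Strings in L = 1
Complement = total - |L|
= 16 - 1
= 15

15


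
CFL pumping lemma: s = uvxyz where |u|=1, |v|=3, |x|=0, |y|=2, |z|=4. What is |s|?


|s| = |u| + |v| + |x| + |y| + |z|
= 1 + 3 + 0 + 2 + 4
= 4 + 0 + 6
= 4 + 6
= 10

10


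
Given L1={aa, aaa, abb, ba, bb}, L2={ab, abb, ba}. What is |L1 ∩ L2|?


L1 = {aa, aaa, abb, ba, bb}
L2 = {ab, abb, ba}
Checking each string in L1 against L2:
  'aa': in L2? No
  'aaa': in L2? No
  'abb': in L2? Yes
  'ba': in L2? Yes
  'bb': in L2? No
Intersection = {abb, ba}
|L1 ∩ L2| = 2

2


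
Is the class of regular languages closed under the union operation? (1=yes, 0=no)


Regular languages are closed under:
- Union (DFA product construction)
- Intersection (DFA product construction)
- Complement (swap accept/reject states)
- Concatenation (NFA construction)
- Kleene star (NFA construction)
union is in this list
Therefore: closed

1


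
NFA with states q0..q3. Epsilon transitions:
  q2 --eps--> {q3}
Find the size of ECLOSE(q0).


Starting from q0
Initialize closure = {q0}
q0 has no outgoing epsilon transitions -> nothing to add
Final closure: {q0}
Size = 1

1


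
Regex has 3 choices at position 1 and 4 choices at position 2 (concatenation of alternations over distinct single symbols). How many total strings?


First group: 3 alternatives
Second group: 4 alternatives
Concatenation: each choice from group 1 pairs with each from group 2
Total = 3 x 4 = 12

12


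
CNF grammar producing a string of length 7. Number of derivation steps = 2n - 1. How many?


Chomsky Normal Form derivation:
String length n = 7
Each step either:
  - Splits a nonterminal into two (n-1 such steps)
  - Converts a nonterminal to terminal (n such steps)
Total = (n-1) + n = 2n - 1
= 2(7) - 1
= 14 - 1
= 13

13


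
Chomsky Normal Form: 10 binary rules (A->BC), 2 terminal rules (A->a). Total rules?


CNF allows two rule forms:
  A -> BC (binary): 10 rules
  A -> a (terminal): 2 rules
Total = 10 + 2 = 12

12


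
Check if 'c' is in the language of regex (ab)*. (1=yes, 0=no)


Pattern: (ab)*
String: 'c'
Pattern requires: zero or more repetitions of 'ab'
Length 1 is odd -> cannot be (ab)* -> no match
Result: 0

0


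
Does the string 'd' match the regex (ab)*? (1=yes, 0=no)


Pattern: (ab)*
String: 'd'
Pattern requires: zero or more repetitions of 'ab'
Length 1 is odd -> cannot be (ab)* -> no match
Result: 0

0


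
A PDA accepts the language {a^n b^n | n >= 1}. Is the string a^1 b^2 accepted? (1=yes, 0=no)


Language requires equal numbers of a's and b's
PDA pushes for each 'a', pops for each 'b'
Number of a's = 1
Number of b's = 2
1 != 2 -> Reject

0


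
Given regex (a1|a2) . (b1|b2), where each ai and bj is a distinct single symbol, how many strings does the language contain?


First group: 2 alternatives
Second group: 2 alternatives
Concatenation: each choice from group 1 pairs with each from group 2
Total = 2 x 2 = 4

4


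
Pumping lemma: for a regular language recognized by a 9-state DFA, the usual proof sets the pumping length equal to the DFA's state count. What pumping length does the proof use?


Pumping lemma for regular languages (standard proof):
Take p = |Q|, the number of DFA states.
Any string of length >= |Q| passes through |Q|+1 states while reading its first |Q| symbols,
so by pigeonhole some state repeats, giving the loop that can be pumped.
Here |Q| = 9
Therefore the proof uses p = 9

9


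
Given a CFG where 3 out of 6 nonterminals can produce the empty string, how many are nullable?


Nonterminals: {S, A, B, C, D, E}
A nonterminal is nullable if it can derive epsilon
Counting nullable nonterminals: 3
Total nullable = 3

3


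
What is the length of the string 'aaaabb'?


String: 'aaaabb'
Counting characters:
  'a' appears 4 time(s)
  'b' appears 2 time(s)
Total length = 4 + 2 = 6

6


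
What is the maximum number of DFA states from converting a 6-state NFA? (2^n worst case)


NFA has 6 states
Subset construction: each DFA state = subset of NFA states
Maximum subsets = 2^6
2^6 = 64

64


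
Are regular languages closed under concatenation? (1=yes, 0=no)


Regular languages are closed under:
- Union (DFA product construction)
- Intersection (DFA product construction)
- Complement (swap accept/reject states)
- Concatenation (NFA construction)
- Kleene star (NFA construction)
concatenation is in this list
Therefore: closed

1


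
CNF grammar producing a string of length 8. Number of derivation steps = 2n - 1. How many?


Chomsky Normal Form derivation:
String length n = 8
Each step either:
  - Splits a nonterminal into two (n-1 such steps)
  - Converts a nonterminal to terminal (n such steps)
Total = (n-1) + n = 2n - 1
= 2(8) - 1
= 16 - 1
= 15

15


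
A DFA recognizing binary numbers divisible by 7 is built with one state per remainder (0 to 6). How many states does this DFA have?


Divisibility by 7 is tracked via the remainder mod 7: 0, 1, ..., 6
The construction assigns one state to each remainder
Number of remainders = 7

7


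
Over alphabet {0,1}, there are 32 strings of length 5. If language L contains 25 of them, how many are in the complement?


Alphabet: {0,1}
String length: 5
Total strings of length 5 = 2^5 = 32
Strings in L = 25
Complement = total - |L|
= 32 - 25
= 7

7


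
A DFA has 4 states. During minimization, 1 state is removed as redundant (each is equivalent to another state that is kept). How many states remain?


Original DFA: 4 states
Redundant states removed: 1
Minimized states = original - removed
= 4 - 1
= 3

3


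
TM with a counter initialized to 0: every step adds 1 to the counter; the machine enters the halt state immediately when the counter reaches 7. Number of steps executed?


Counter starts at 0. Counting sequence:
  Step 1: counter = 1
  Step 2: counter = 2
  Step 3: counter = 3
  Step 4: counter = 4
  Step 5: counter = 5
  Step 6: counter = 6
  Step 7: counter = 7
Counter reached 7 -> halt
Total steps = 7

7


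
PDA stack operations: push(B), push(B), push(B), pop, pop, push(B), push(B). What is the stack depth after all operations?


Tracing stack operations:
  push(B) -> stack = [B], depth=1
  push(B) -> stack = [B,B], depth=2
  push(B) -> stack = [B,B,B], depth=3
  pop -> removed B, stack = [B,B], depth=2
  pop -> removed B, stack = [B], depth=1
  push(B) -> stack = [B,B], depth=2
  push(B) -> stack = [B,B,B], depth=3
Final depth = 3

3


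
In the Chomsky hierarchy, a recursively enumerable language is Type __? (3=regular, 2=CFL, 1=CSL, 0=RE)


Chomsky hierarchy levels:
  Type 3: Regular (DFA/NFA/regex)
  Type 2: Context-free (PDA)
  Type 1: Context-sensitive
  Type 0: Recursively enumerable (TM)
'recursively enumerable' corresponds to Type 0

0


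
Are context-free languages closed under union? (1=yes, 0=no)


CFL closure properties:
  Closed under: union, concatenation, Kleene star
  NOT closed under: intersection, complement
Operation 'union' is in closed list -> Yes (closed)

1


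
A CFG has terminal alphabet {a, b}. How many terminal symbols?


Terminal symbols: a, b
Counting each: a (#1), b (#2)
Total = 2

2


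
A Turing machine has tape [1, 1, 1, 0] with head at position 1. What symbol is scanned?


Tape: [1, 1, 1, 0]
Positions: 0 1 2 3
Values:    1 1 1 0
Head at position 1
tape[1] = 1

1


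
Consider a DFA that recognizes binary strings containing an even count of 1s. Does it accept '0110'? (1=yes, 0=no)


DFA has 2 states: q_even (start, accept=yes) and q_odd
Processing string '0110' character by character:
  Position 0: read '0', 1-count=0 -> q_even (no change)
  Position 1: read '1', 1-count=1 -> q_odd
  Position 2: read '1', 1-count=2 -> q_even
  Position 3: read '0', 1-count=2 -> q_even (no change)
Final state: q_even, total 1s = 2 (even); the DFA requires an even count -> accept

1


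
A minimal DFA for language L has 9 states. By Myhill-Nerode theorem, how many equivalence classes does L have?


Myhill-Nerode theorem:
Number of equivalence classes = number of states in minimal DFA
Minimal DFA states = 9
Therefore equivalence classes = 9

9


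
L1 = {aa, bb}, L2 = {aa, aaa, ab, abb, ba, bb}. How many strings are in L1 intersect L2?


L1 = {aa, bb}
L2 = {aa, aaa, ab, abb, ba, bb}
Checking each string in L1 against L2:
  'aa': in L2? Yes
  'bb': in L2? Yes
Intersection = {aa, bb}
|L1 ∩ L2| = 2

2


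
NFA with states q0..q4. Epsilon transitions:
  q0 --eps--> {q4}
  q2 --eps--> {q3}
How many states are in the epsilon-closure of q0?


Starting from q0
Initialize closure = {q0}
Follow epsilon from q0 -> add q4
Final closure: {q0, q4}
Size = 2

2


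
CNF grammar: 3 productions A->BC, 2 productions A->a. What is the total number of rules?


CNF allows two rule forms:
  A -> BC (binary): 3 rules
  A -> a (terminal): 2 rules
Total = 3 + 2 = 5

5


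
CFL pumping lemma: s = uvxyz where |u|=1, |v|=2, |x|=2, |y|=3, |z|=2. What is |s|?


|s| = |u| + |v| + |x| + |y| + |z|
= 1 + 2 + 2 + 3 + 2
= 3 + 2 + 5
= 5 + 5
= 10

10


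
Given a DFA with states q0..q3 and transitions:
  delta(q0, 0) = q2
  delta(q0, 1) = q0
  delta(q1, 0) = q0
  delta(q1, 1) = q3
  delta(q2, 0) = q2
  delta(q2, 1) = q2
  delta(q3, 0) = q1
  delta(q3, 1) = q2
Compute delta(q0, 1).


Looking up transition function:
delta(q0, 1) in the table
Row: q0, Column: 1
Result: q0

q0


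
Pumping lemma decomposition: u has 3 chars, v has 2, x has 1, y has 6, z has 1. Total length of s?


|s| = |u| + |v| + |x| + |y| + |z|
= 3 + 2 + 1 + 6 + 1
= 5 + 1 + 7
= 6 + 7
= 13

13


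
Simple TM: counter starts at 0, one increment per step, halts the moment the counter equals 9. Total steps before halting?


Counter starts at 0. Counting sequence:
  Step 1: counter = 1
  Step 2: counter = 2
  Step 3: counter = 3
  Step 4: counter = 4
  Step 5: counter = 5
  Step 6: counter = 6
  ...
  Step 9: counter = 9
Counter reached 9 -> halt
Total steps = 9

9


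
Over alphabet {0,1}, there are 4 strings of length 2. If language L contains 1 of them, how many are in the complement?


Alphabet: {0,1}
String length: 2
Total strings of length 2 = 2^2 = 4
Strings in L = 1
Complement = total - |L|
= 4 - 1
= 3

3


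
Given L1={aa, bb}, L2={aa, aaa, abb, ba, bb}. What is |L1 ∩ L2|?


L1 = {aa, bb}
L2 = {aa, aaa, abb, ba, bb}
Checking each string in L1 against L2:
  'aa': in L2? Yes
  'bb': in L2? Yes
Intersection = {aa, bb}
|L1 ∩ L2| = 2

2


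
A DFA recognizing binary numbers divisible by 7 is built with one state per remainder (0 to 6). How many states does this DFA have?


Divisibility by 7 is tracked via the remainder mod 7: 0, 1, ..., 6
The construction assigns one state to each remainder
Number of remainders = 7

7


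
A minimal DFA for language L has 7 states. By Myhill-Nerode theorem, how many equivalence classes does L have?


Myhill-Nerode theorem:
Number of equivalence classes = number of states in minimal DFA
Minimal DFA states = 7
Therefore equivalence classes = 7

7


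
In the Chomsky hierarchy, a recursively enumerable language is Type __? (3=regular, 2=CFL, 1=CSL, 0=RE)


Chomsky hierarchy levels:
  Type 3: Regular (DFA/NFA/regex)
  Type 2: Context-free (PDA)
  Type 1: Context-sensitive
  Type 0: Recursively enumerable (TM)
'recursively enumerable' corresponds to Type 0

0


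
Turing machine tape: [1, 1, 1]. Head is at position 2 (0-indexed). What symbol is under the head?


Tape: [1, 1, 1]
Positions: 0 1 2
Values:    1 1 1
Head at position 2
tape[2] = 1

1


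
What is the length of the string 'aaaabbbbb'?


String: 'aaaabbbbb'
Counting characters:
  'a' appears 4 time(s)
  'b' appears 5 time(s)
Total length = 4 + 5 = 9

9


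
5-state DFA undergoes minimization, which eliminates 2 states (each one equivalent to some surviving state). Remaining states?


Original DFA: 5 states
Redundant states removed: 2
Minimized states = original - removed
= 5 - 2
= 3

3


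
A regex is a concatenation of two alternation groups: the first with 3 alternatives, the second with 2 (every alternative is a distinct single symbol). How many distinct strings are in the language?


First group: 3 alternatives
Second group: 2 alternatives
Concatenation: each choice from group 1 pairs with each from group 2
Total = 3 x 2 = 6

6


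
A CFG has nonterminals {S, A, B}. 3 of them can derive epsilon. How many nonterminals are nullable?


Nonterminals: {S, A, B}
A nonterminal is nullable if it can derive epsilon
Counting nullable nonterminals: 3
Total nullable = 3

3


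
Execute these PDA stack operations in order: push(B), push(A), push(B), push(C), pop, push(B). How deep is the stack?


Tracing stack operations:
  push(B) -> stack = [B], depth=1
  push(A) -> stack = [B,A], depth=2
  push(B) -> stack = [B,A,B], depth=3
  push(C) -> stack = [B,A,B,C], depth=4
  pop -> removed C, stack = [B,A,B], depth=3
  push(B) -> stack = [B,A,B,B], depth=4
Final depth = 4

4


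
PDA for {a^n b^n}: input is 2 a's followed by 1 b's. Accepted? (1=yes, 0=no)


Language requires equal numbers of a's and b's
PDA pushes for each 'a', pops for each 'b'
Number of a's = 2
Number of b's = 1
2 != 1 -> Reject

0


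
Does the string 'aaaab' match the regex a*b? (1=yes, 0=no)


Pattern: a*b
String: 'aaaab'
Pattern requires: zero or more 'a's followed by exactly one 'b'
Found 4 leading 'a's
Remaining: 'b'
Remaining is exactly 'b' -> match
Result: 1

1


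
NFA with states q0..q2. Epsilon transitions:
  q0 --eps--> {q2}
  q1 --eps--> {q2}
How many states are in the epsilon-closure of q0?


Starting from q0
Initialize closure = {q0}
Follow epsilon from q0 -> add q2
Final closure: {q0, q2}
Size = 2

2


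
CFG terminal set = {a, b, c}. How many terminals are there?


Terminal symbols: a, b, c
Counting each: a (#1), b (#2), c (#3)
Total = 3

3


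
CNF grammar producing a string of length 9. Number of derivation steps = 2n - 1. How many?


Chomsky Normal Form derivation:
String length n = 9
Each step either:
  - Splits a nonterminal into two (n-1 such steps)
  - Converts a nonterminal to terminal (n such steps)
Total = (n-1) + n = 2n - 1
= 2(9) - 1
= 18 - 1
= 17

17


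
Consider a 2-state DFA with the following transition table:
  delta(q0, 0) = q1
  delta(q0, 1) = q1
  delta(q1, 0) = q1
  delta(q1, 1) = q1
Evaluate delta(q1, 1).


Looking up transition function:
delta(q1, 1) in the table
Row: q1, Column: 1
Result: q1

q1


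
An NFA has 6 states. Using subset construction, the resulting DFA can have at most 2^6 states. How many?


NFA has 6 states
Subset construction: each DFA state = subset of NFA states
Maximum subsets = 2^6
2^6 = 64

64


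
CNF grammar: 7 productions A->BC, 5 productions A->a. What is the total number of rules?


CNF allows two rule forms:
  A -> BC (binary): 7 rules
  A -> a (terminal): 5 rules
Total = 7 + 5 = 12

12


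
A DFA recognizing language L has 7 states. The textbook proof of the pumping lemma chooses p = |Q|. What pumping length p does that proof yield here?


Pumping lemma for regular languages (standard proof):
Take p = |Q|, the number of DFA states.
Any string of length >= |Q| passes through |Q|+1 states while reading its first |Q| symbols,
so by pigeonhole some state repeats, giving the loop that can be pumped.
Here |Q| = 7
Therefore the proof uses p = 7

7


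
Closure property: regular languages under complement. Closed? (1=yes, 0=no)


Regular languages are closed under:
- Union (DFA product construction)
- Intersection (DFA product construction)
- Complement (swap accept/reject states)
- Concatenation (NFA construction)
- Kleene star (NFA construction)
complement is in this list
Therefore: closed

1


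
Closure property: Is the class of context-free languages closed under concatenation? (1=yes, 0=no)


CFL closure properties:
  Closed under: union, concatenation, Kleene star
  NOT closed under: intersection, complement
Operation 'concatenation' is in closed list -> Yes (closed)

1


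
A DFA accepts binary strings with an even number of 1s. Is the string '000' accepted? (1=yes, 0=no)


DFA has 2 states: q_even (start, accept=yes) and q_odd
Processing string '000' character by character:
  Position 0: read '0', 1-count=0 -> q_even (no change)
  Position 1: read '0', 1-count=0 -> q_even (no change)
  Position 2: read '0', 1-count=0 -> q_even (no change)
Final state: q_even, total 1s = 0 (even); the DFA requires an even count -> accept

1


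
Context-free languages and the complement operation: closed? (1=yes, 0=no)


CFL closure properties:
  Closed under: union, concatenation, Kleene star
  NOT closed under: intersection, complement
Operation 'complement' is in not-closed list -> No (not closed)

0
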